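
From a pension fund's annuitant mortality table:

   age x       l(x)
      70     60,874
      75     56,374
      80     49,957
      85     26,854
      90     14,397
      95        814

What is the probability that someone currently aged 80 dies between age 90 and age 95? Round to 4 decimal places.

0.2719

This is the probability of reaching 90 but not 95, conditional on being alive at 80: (l(90) − l(95)) / l(80).
= (14,397 − 814) / 49,957 = 13,583 / 49,957 = 0.271894.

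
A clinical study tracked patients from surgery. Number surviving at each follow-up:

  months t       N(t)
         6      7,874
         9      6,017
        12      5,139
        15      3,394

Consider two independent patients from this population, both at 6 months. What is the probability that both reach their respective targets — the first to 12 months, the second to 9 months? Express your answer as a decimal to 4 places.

p₁ = N(12)/N(6) = 5,139/7,874 = 0.652654; p₂ = N(9)/N(6) = 6,017/7,874 = 0.764161.
P(both) = p₁ × p₂ = 0.652654 × 0.764161 = 0.498733.

0.4987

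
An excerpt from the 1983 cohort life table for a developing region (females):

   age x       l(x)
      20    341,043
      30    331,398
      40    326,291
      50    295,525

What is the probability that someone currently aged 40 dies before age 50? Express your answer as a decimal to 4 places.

0.0943

P(die before 50 | alive at 40) = 1 − l(50)/l(40) = 1 − 295,525/326,291 = (30,766)/326,291 = 0.094290.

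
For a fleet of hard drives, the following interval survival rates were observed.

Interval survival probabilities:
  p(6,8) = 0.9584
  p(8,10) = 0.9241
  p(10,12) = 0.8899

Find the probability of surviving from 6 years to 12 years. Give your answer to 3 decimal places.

0.788

The overall survival probability is 0.9584 × 0.9241 × 0.8899.
= 0.788147.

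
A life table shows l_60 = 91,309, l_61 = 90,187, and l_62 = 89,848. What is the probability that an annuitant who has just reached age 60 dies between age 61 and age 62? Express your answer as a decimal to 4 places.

0.0037

We want 1|1q60 = (l_61 − l_62)/l_60.
This is the probability of reaching 61 but not 62, conditional on being alive at 60: (l_61 − l_62) / l_60.
= (90,187 − 89,848) / 91,309 = 339 / 91,309 = 0.003713.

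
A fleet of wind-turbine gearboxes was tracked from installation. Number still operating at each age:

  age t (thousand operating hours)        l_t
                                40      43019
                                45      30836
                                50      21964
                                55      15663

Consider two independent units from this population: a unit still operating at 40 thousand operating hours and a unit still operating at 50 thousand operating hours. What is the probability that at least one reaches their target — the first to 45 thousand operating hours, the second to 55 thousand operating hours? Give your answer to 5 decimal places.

0.91876

p₁ = l_45/l_40 = 30836/43019 = 0.716800; p₂ = l_55/l_50 = 15663/21964 = 0.713121.
P(at least one) = 1 − (1−p₁)(1−p₂) = 1 − 0.283200 × 0.286879 = 0.918756.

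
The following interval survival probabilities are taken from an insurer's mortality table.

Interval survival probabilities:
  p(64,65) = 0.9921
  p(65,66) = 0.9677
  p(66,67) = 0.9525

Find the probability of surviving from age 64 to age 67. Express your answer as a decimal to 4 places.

0.9145

Chaining the interval survival probabilities: 0.9921 × 0.9677 × 0.9525.
= 0.914453.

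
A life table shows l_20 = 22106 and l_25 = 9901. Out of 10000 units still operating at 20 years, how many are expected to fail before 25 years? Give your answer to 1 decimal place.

The relevant probability is 1 − 9901/22106 = 0.552113.
Expected number = 10000 × 0.552113 = 5521.1.

5521.1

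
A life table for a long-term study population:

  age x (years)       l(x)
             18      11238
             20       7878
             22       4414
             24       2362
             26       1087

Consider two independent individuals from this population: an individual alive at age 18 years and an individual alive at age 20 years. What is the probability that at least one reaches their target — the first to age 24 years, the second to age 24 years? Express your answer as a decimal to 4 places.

p₁ = l(24)/l(18) = 2362/11238 = 0.210180; p₂ = l(24)/l(20) = 2362/7878 = 0.299822.
P(at least one) = 1 − (1−p₁)(1−p₂) = 1 − 0.789820 × 0.700178 = 0.446985.

0.4470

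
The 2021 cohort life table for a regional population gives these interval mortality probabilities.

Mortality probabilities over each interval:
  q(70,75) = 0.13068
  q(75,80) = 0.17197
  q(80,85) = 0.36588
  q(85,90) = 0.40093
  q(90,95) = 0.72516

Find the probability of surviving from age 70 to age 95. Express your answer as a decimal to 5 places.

0.07515

P(survive 70→95) = (1 − 0.13068) × (1 − 0.17197) × (1 − 0.36588) × (1 − 0.40093) × (1 − 0.72516).
= 0.86932 × 0.82803 × 0.63412 × 0.59907 × 0.27484 = 0.075154.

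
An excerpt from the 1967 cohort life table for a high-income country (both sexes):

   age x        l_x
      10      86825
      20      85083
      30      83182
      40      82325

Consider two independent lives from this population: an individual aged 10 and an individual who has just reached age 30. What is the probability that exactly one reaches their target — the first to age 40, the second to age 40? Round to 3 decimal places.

p₁ = l_40/l_10 = 82325/86825 = 0.948172; p₂ = l_40/l_30 = 82325/83182 = 0.989697.
P(exactly one) = p₁(1−p₂) + (1−p₁)p₂ = 0.009769 + 0.051294 = 0.061063.

0.061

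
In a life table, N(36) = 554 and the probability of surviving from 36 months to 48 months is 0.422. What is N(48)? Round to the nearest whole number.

234

N(48) = N(36) × p = 554 × 0.422 = 234.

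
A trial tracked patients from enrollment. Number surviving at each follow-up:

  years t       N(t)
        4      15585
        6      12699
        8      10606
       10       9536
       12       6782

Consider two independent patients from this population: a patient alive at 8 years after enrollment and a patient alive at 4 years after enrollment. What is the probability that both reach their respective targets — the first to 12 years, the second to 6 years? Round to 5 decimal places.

p₁ = N(12)/N(8) = 6782/10606 = 0.639449; p₂ = N(6)/N(4) = 12699/15585 = 0.814822.
P(both) = p₁ × p₂ = 0.639449 × 0.814822 = 0.521037.

0.52104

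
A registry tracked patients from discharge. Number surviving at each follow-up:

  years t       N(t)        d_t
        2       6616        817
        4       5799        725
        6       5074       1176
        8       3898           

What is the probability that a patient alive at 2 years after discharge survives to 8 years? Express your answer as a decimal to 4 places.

The conditional survival probability is N(8)/N(2) = 3898/6616 = 0.589178.

0.5892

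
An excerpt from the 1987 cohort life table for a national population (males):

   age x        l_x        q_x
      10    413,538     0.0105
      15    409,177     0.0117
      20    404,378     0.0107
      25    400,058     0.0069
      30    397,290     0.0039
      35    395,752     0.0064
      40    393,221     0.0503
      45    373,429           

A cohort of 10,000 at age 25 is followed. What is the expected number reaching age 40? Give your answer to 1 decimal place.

The relevant probability is 393,221/400,058 = 0.982910.
Expected number = 10,000 × 0.982910 = 9829.1.

9829.1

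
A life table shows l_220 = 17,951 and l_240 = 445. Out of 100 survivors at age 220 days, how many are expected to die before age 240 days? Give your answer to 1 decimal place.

The relevant probability is 1 − 445/17,951 = 0.975210.
Expected number = 100 × 0.975210 = 97.5.

97.5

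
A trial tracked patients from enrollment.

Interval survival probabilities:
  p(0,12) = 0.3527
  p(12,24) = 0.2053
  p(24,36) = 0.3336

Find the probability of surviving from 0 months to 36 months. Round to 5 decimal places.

0.02416

The overall survival probability is 0.3527 × 0.2053 × 0.3336.
= 0.024156.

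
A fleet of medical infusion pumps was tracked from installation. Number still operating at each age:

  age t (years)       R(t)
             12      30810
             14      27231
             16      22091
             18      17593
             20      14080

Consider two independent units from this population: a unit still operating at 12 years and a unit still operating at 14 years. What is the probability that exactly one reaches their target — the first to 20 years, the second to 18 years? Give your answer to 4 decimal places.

p₁ = R(20)/R(12) = 14080/30810 = 0.456994; p₂ = R(18)/R(14) = 17593/27231 = 0.646065.
P(exactly one) = p₁(1−p₂) + (1−p₁)p₂ = 0.161746 + 0.350817 = 0.512563.

0.5126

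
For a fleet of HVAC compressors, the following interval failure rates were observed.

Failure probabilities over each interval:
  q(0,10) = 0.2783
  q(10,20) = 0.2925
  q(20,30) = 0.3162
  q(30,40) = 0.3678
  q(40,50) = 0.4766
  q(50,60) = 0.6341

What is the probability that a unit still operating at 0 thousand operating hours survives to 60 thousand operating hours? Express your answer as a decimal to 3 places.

Chaining the interval survival probabilities: (1 − 0.2783) × (1 − 0.2925) × (1 − 0.3162) × (1 − 0.3678) × (1 − 0.4766) × (1 − 0.6341).
= 0.7217 × 0.7075 × 0.6838 × 0.6322 × 0.5234 × 0.3659 = 0.042273.

0.042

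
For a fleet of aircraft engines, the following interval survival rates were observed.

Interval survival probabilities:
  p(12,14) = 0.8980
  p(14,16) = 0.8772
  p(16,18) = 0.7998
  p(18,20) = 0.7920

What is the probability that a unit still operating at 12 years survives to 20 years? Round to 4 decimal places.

0.4990

Survival from 12 to 20 is the product of surviving each interval: 0.8980 × 0.8772 × 0.7998 × 0.7920.
= 0.498978.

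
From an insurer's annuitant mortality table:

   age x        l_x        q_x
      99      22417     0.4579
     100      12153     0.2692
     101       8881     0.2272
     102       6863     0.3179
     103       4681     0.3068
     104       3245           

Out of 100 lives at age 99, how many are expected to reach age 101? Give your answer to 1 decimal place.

39.6

The relevant probability is 8881/22417 = 0.396173.
Expected number = 100 × 0.396173 = 39.6.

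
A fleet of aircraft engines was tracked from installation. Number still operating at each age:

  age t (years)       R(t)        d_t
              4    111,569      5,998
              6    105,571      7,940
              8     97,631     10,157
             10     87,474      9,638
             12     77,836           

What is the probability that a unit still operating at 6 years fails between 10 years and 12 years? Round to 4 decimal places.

0.0913

This is the probability of reaching 10 but not 12, conditional on being operational at 6: (R(10) − R(12)) / R(6).
= (87,474 − 77,836) / 105,571 = 9,638 / 105,571 = 0.091294.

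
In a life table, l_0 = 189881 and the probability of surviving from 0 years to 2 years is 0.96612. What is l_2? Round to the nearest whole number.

l_2 = l_0 × p = 189881 × 0.96612 = 183448.

183448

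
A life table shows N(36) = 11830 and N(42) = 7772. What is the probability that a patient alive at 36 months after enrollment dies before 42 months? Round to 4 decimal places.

P(die before 42 | alive at 36) = 1 − N(42)/N(36) = 1 − 7772/11830 = (4058)/11830 = 0.343026.

0.3430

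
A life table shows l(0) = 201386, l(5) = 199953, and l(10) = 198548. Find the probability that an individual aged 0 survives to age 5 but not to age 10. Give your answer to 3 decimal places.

This is the probability of reaching 5 but not 10, conditional on being alive at 0: (l(5) − l(10)) / l(0).
= (199953 − 198548) / 201386 = 1405 / 201386 = 0.006977.

0.007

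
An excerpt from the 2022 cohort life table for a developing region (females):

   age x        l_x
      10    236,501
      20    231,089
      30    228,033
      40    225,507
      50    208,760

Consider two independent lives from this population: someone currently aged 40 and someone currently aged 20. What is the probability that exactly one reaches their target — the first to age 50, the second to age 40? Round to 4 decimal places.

p₁ = l_50/l_40 = 208,760/225,507 = 0.925736; p₂ = l_40/l_20 = 225,507/231,089 = 0.975845.
P(exactly one) = p₁(1−p₂) + (1−p₁)p₂ = 0.022361 + 0.072470 = 0.094831.

0.0948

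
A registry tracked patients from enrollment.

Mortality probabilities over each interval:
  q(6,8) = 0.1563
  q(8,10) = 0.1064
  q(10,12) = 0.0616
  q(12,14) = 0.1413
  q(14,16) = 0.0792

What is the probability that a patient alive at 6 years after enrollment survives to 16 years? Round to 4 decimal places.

0.5594

The overall survival probability is (1 − 0.1563) × (1 − 0.1064) × (1 − 0.0616) × (1 − 0.1413) × (1 − 0.0792).
= 0.8437 × 0.8936 × 0.9384 × 0.8587 × 0.9208 = 0.559405.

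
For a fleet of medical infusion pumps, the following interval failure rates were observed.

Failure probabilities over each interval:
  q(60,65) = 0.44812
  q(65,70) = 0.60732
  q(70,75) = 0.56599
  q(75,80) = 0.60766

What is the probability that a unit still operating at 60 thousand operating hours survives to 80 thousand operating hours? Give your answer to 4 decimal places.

0.0369

P(survive 60→80) = (1 − 0.44812) × (1 − 0.60732) × (1 − 0.56599) × (1 − 0.60766).
= 0.55188 × 0.39268 × 0.43401 × 0.39234 = 0.036902.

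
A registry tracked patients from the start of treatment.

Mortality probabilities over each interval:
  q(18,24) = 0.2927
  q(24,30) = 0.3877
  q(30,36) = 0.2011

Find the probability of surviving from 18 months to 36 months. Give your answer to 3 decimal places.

0.346

Chaining the interval survival probabilities: (1 − 0.2927) × (1 − 0.3877) × (1 − 0.2011).
= 0.7073 × 0.6123 × 0.7989 = 0.345987.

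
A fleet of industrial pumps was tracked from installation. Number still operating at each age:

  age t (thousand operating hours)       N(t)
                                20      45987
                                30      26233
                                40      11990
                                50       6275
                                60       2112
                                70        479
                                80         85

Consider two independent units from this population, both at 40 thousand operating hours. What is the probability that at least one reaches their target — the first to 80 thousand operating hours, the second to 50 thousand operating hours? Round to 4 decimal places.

p₁ = N(80)/N(40) = 85/11990 = 0.007089; p₂ = N(50)/N(40) = 6275/11990 = 0.523353.
P(at least one) = 1 − (1−p₁)(1−p₂) = 1 − 0.992911 × 0.476647 = 0.526732.

0.5267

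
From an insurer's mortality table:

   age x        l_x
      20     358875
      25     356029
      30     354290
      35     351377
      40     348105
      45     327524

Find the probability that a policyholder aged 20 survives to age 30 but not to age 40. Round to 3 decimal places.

We want 10|10q20 = (l_30 − l_40)/l_20.
This is the probability of reaching 30 but not 40, conditional on being alive at 20: (l_30 − l_40) / l_20.
= (354290 − 348105) / 358875 = 6185 / 358875 = 0.017234.

0.017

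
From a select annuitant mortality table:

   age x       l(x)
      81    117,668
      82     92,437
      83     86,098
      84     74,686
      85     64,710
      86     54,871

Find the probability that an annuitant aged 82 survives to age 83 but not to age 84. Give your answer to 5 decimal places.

This is the probability of reaching 83 but not 84, conditional on being alive at 82: (l(83) − l(84)) / l(82).
= (86,098 − 74,686) / 92,437 = 11,412 / 92,437 = 0.123457.

0.12346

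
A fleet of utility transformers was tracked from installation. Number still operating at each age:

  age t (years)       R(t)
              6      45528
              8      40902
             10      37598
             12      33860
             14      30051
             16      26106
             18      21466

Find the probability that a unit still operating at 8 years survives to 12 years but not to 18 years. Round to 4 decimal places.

0.3030

This is the probability of reaching 12 but not 18, conditional on being operational at 8: (R(12) − R(18)) / R(8).
= (33860 − 21466) / 40902 = 12394 / 40902 = 0.303017.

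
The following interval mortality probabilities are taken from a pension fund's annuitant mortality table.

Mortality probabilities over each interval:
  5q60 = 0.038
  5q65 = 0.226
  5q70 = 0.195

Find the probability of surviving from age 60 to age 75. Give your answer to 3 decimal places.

15p60 = (1 − 0.038) × (1 − 0.226) × (1 − 0.195).
= 0.962 × 0.774 × 0.805 = 0.599393.

0.599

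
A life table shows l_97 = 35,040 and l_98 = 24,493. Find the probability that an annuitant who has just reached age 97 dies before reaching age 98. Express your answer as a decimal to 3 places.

P(die before 98 | alive at 97) = 1 − l_98/l_97 = 1 − 24,493/35,040 = (10,547)/35,040 = 0.300999.

0.301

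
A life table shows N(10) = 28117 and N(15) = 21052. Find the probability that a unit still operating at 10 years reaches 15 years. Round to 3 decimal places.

The conditional survival probability is N(15)/N(10) = 21052/28117 = 0.748729.

0.749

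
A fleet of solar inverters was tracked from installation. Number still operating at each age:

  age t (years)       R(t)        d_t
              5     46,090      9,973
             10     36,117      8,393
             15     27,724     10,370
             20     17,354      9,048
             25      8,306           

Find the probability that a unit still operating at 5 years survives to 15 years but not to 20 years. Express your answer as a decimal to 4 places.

0.2250

This is the probability of reaching 15 but not 20, conditional on being operational at 5: (R(15) − R(20)) / R(5).
= (27,724 − 17,354) / 46,090 = 10,370 / 46,090 = 0.224995.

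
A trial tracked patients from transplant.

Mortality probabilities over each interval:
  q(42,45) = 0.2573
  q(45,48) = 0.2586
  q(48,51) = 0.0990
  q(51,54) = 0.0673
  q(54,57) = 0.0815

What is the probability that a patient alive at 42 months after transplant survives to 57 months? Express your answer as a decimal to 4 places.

0.4250

The overall survival probability is (1 − 0.2573) × (1 − 0.2586) × (1 − 0.0990) × (1 − 0.0673) × (1 − 0.0815).
= 0.7427 × 0.7414 × 0.9010 × 0.9327 × 0.9185 = 0.425023.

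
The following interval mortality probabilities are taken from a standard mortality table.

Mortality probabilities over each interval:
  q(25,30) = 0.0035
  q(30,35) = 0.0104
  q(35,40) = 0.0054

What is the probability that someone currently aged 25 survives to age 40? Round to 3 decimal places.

0.981

Chaining the interval survival probabilities: (1 − 0.0035) × (1 − 0.0104) × (1 − 0.0054).
= 0.9965 × 0.9896 × 0.9946 = 0.980811.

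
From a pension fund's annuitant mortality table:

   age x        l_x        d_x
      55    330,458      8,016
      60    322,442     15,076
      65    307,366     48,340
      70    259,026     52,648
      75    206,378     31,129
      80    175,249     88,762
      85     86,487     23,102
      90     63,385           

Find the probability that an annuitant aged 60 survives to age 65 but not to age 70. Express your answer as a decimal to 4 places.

0.1499

We want 5|5q60 = (l_65 − l_70)/l_60.
This is the probability of reaching 65 but not 70, conditional on being alive at 60: (l_65 − l_70) / l_60.
= (307,366 − 259,026) / 322,442 = 48,340 / 322,442 = 0.149918.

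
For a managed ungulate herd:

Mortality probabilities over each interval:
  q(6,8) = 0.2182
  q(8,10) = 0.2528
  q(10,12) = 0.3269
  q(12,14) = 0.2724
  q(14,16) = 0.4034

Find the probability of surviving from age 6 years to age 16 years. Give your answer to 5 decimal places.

Survival from 6 to 16 is the product of surviving each interval: (1 − 0.2182) × (1 − 0.2528) × (1 − 0.3269) × (1 − 0.2724) × (1 − 0.4034).
= 0.7818 × 0.7472 × 0.6731 × 0.7276 × 0.5966 = 0.170682.

0.17068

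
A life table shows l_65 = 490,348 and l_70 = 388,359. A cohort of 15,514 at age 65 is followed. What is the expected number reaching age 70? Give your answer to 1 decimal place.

12287.2

The relevant probability is 388,359/490,348 = 0.792007.
Expected number = 15,514 × 0.792007 = 12287.2.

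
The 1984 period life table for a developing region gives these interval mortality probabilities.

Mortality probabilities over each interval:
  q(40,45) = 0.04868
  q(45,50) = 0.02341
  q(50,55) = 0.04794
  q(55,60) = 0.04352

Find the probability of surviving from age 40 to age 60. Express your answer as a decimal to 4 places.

The overall survival probability is (1 − 0.04868) × (1 − 0.02341) × (1 − 0.04794) × (1 − 0.04352).
= 0.95132 × 0.97659 × 0.95206 × 0.95648 = 0.846017.

0.8460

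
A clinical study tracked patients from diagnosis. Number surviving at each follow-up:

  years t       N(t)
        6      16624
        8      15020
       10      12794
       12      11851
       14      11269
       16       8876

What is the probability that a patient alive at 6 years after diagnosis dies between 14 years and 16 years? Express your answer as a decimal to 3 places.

This is the probability of reaching 14 but not 16, conditional on being alive at 6: (N(14) − N(16)) / N(6).
= (11269 − 8876) / 16624 = 2393 / 16624 = 0.143949.

0.144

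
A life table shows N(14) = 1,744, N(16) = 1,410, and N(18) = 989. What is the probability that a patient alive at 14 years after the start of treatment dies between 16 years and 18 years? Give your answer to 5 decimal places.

This is the probability of reaching 16 but not 18, conditional on being alive at 14: (N(16) − N(18)) / N(14).
= (1,410 − 989) / 1,744 = 421 / 1,744 = 0.241399.

0.24140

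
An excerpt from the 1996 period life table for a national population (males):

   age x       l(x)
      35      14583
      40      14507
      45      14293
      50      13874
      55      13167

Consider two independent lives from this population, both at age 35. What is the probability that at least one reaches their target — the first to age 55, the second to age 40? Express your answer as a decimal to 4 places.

p₁ = l(55)/l(35) = 13167/14583 = 0.902901; p₂ = l(40)/l(35) = 14507/14583 = 0.994788.
P(at least one) = 1 − (1−p₁)(1−p₂) = 1 − 0.097099 × 0.005212 = 0.999494.

0.9995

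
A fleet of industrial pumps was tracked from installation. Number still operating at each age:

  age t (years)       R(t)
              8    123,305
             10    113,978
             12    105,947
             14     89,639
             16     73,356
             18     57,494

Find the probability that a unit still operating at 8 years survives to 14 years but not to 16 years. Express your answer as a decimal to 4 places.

This is the probability of reaching 14 but not 16, conditional on being operational at 8: (R(14) − R(16)) / R(8).
= (89,639 − 73,356) / 123,305 = 16,283 / 123,305 = 0.132055.

0.1321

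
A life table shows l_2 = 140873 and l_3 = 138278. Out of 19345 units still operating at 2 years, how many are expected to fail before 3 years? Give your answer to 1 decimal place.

The relevant probability is 1 − 138278/140873 = 0.018421.
Expected number = 19345 × 0.018421 = 356.4.

356.4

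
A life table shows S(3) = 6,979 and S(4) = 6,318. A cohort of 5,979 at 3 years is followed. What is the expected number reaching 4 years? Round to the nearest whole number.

The relevant probability is 6,318/6,979 = 0.905287.
Expected number = 5,979 × 0.905287 = 5413.

5413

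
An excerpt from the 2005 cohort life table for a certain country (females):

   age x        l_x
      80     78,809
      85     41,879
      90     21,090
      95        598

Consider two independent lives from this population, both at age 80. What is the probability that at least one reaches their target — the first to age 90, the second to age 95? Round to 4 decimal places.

p₁ = l_90/l_80 = 21,090/78,809 = 0.267609; p₂ = l_95/l_80 = 598/78,809 = 0.007588.
P(at least one) = 1 − (1−p₁)(1−p₂) = 1 − 0.732391 × 0.992412 = 0.273166.

0.2732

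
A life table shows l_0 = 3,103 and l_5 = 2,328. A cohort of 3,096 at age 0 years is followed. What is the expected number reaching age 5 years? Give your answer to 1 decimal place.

The relevant probability is 2,328/3,103 = 0.750242.
Expected number = 3,096 × 0.750242 = 2322.7.

2322.7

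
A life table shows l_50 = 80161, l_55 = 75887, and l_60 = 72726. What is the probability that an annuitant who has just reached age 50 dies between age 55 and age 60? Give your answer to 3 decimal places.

This is the probability of reaching 55 but not 60, conditional on being alive at 50: (l_55 − l_60) / l_50.
= (75887 − 72726) / 80161 = 3161 / 80161 = 0.039433.

0.039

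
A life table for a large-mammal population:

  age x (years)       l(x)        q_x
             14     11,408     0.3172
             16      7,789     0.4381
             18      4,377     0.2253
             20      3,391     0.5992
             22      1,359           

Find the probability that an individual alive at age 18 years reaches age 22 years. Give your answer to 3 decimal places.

0.310

The conditional survival probability is l(22)/l(18) = 1,359/4,377 = 0.310487.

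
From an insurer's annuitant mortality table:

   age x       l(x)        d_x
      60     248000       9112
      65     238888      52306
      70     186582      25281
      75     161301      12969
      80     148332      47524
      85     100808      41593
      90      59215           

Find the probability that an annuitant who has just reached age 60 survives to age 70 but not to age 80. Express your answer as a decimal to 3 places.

0.154

This is the probability of reaching 70 but not 80, conditional on being alive at 60: (l(70) − l(80)) / l(60).
= (186582 − 148332) / 248000 = 38250 / 248000 = 0.154234.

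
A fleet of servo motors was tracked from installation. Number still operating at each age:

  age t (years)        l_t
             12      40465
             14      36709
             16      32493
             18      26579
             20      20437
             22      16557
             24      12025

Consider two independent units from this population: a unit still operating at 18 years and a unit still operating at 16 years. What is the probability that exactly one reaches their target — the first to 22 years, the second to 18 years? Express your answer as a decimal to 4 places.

0.4218

p₁ = l_22/l_18 = 16557/26579 = 0.622935; p₂ = l_18/l_16 = 26579/32493 = 0.817992.
P(exactly one) = p₁(1−p₂) + (1−p₁)p₂ = 0.113379 + 0.308436 = 0.421815.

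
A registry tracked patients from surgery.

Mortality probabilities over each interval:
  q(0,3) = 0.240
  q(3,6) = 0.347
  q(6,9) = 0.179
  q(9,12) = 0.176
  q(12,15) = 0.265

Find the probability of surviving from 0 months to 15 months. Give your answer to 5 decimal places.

0.24677

The overall survival probability is (1 − 0.240) × (1 − 0.347) × (1 − 0.179) × (1 − 0.176) × (1 − 0.265).
= 0.760 × 0.653 × 0.821 × 0.824 × 0.735 = 0.246766.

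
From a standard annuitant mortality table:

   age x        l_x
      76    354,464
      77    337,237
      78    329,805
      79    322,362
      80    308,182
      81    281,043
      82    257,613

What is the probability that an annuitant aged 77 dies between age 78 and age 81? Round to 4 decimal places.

We want 1|3q77 = (l_78 − l_81)/l_77.
This is the probability of reaching 78 but not 81, conditional on being alive at 77: (l_78 − l_81) / l_77.
= (329,805 − 281,043) / 337,237 = 48,762 / 337,237 = 0.144593.

0.1446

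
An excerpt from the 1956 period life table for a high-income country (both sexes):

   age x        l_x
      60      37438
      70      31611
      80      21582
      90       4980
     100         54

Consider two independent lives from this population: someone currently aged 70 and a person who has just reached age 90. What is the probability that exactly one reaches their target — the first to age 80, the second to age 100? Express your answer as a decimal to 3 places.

0.679

p₁ = l_80/l_70 = 21582/31611 = 0.682737; p₂ = l_100/l_90 = 54/4980 = 0.010843.
P(exactly one) = p₁(1−p₂) + (1−p₁)p₂ = 0.675334 + 0.003440 = 0.678774.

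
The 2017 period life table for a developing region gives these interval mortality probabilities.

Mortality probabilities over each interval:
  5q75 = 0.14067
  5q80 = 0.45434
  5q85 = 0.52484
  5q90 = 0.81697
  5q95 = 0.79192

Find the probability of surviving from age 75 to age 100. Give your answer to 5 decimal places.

0.00849

25p75 = (1 − 0.14067) × (1 − 0.45434) × (1 − 0.52484) × (1 − 0.81697) × (1 − 0.79192).
= 0.85933 × 0.54566 × 0.47516 × 0.18303 × 0.20808 = 0.008485.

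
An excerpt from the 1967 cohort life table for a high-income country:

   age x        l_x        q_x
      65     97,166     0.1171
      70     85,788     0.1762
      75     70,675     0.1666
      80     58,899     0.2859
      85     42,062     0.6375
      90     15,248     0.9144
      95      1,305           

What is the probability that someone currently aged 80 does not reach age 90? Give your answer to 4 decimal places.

P(die before 90 | alive at 80) = 1 − l_90/l_80 = 1 − 15,248/58,899 = (43,651)/58,899 = 0.741116.

0.7411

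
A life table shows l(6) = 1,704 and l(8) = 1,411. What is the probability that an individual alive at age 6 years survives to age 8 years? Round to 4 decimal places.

The conditional survival probability is l(8)/l(6) = 1,411/1,704 = 0.828052.

0.8281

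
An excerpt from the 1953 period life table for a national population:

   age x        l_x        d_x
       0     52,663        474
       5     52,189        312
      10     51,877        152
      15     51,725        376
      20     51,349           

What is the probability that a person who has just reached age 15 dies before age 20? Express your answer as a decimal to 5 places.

0.00727

P(die before 20 | alive at 15) = 1 − l_20/l_15 = 1 − 51,349/51,725 = (376)/51,725 = 0.007269.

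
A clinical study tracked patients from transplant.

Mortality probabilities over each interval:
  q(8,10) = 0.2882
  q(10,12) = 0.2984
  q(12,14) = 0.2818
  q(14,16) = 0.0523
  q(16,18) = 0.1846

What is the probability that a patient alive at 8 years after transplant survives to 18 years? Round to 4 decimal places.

The overall survival probability is (1 − 0.2882) × (1 − 0.2984) × (1 − 0.2818) × (1 − 0.0523) × (1 − 0.1846).
= 0.7118 × 0.7016 × 0.7182 × 0.9477 × 0.8154 = 0.277163.

0.2772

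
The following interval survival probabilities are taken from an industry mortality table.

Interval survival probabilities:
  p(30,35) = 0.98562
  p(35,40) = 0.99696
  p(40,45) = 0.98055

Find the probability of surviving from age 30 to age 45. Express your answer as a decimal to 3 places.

0.964

P(survive 30→45) = 0.98562 × 0.99696 × 0.98055.
= 0.963512.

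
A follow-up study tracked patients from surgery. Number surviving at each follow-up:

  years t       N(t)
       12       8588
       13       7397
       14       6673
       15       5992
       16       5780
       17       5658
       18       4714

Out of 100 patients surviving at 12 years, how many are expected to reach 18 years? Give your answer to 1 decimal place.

The relevant probability is 4714/8588 = 0.548905.
Expected number = 100 × 0.548905 = 54.9.

54.9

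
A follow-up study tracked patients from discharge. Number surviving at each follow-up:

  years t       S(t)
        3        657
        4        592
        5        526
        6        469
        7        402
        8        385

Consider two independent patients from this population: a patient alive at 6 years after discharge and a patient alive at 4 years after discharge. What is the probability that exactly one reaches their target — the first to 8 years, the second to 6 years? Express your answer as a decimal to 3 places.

p₁ = S(8)/S(6) = 385/469 = 0.820896; p₂ = S(6)/S(4) = 469/592 = 0.792230.
P(exactly one) = p₁(1−p₂) + (1−p₁)p₂ = 0.170558 + 0.141892 = 0.312449.

0.312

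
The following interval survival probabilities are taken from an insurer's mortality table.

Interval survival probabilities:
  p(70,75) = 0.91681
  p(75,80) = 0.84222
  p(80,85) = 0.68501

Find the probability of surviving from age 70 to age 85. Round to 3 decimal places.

Chaining the interval survival probabilities: 0.91681 × 0.84222 × 0.68501.
= 0.528934.

0.529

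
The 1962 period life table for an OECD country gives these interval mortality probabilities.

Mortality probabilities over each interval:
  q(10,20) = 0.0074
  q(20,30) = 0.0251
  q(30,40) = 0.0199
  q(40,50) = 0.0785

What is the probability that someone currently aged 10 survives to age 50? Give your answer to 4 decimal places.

Chaining the interval survival probabilities: (1 − 0.0074) × (1 − 0.0251) × (1 − 0.0199) × (1 − 0.0785).
= 0.9926 × 0.9749 × 0.9801 × 0.9215 = 0.873977.

0.8740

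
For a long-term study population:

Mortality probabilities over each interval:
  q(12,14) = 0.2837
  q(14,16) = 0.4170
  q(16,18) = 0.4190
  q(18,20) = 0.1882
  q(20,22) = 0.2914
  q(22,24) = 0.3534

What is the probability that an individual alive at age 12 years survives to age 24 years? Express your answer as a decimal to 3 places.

0.090

Survival from 12 to 24 is the product of surviving each interval: (1 − 0.2837) × (1 − 0.4170) × (1 − 0.4190) × (1 − 0.1882) × (1 − 0.2914) × (1 − 0.3534).
= 0.7163 × 0.5830 × 0.5810 × 0.8118 × 0.7086 × 0.6466 = 0.090245.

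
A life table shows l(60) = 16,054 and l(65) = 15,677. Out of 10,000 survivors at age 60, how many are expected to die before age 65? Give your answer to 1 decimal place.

The relevant probability is 1 − 15,677/16,054 = 0.023483.
Expected number = 10,000 × 0.023483 = 234.8.

234.8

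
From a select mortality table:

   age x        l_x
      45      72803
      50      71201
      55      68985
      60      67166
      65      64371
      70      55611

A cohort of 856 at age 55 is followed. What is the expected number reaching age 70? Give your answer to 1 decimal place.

690.0

The relevant probability is 55611/68985 = 0.806132.
Expected number = 856 × 0.806132 = 690.0.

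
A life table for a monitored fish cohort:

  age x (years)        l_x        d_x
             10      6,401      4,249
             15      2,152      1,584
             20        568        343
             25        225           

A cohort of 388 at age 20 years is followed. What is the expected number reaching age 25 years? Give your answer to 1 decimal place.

The relevant probability is 225/568 = 0.396127.
Expected number = 388 × 0.396127 = 153.7.

153.7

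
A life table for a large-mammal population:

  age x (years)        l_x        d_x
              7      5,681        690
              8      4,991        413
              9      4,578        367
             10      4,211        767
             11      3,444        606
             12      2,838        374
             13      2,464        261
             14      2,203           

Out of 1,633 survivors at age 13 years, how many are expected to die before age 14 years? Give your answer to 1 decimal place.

The relevant probability is 1 − 2,203/2,464 = 0.105925.
Expected number = 1,633 × 0.105925 = 173.0.

173.0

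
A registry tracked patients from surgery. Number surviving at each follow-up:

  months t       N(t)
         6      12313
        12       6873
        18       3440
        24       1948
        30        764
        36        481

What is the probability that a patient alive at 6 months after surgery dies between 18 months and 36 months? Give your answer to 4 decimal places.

0.2403

This is the probability of reaching 18 but not 36, conditional on being alive at 6: (N(18) − N(36)) / N(6).
= (3440 − 481) / 12313 = 2959 / 12313 = 0.240315.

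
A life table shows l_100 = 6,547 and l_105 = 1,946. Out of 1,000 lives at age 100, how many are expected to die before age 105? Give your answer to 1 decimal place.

702.8

The relevant probability is 1 − 1,946/6,547 = 0.702765.
Expected number = 1,000 × 0.702765 = 702.8.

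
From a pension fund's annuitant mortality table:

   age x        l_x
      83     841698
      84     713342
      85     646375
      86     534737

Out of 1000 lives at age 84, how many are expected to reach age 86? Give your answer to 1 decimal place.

The relevant probability is 534737/713342 = 0.749622.
Expected number = 1000 × 0.749622 = 749.6.

749.6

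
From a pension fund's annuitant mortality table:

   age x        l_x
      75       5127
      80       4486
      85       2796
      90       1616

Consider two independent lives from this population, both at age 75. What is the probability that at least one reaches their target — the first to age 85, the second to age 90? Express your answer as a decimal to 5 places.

p₁ = l_85/l_75 = 2796/5127 = 0.545348; p₂ = l_90/l_75 = 1616/5127 = 0.315194.
P(at least one) = 1 − (1−p₁)(1−p₂) = 1 − 0.454652 × 0.684806 = 0.688652.

0.68865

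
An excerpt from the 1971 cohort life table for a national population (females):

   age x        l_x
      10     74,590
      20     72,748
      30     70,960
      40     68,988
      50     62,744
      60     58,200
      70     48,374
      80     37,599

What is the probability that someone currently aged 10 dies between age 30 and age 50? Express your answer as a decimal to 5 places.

We want 20|20q10 = (l_30 − l_50)/l_10.
This is the probability of reaching 30 but not 50, conditional on being alive at 10: (l_30 − l_50) / l_10.
= (70,960 − 62,744) / 74,590 = 8,216 / 74,590 = 0.110149.

0.11015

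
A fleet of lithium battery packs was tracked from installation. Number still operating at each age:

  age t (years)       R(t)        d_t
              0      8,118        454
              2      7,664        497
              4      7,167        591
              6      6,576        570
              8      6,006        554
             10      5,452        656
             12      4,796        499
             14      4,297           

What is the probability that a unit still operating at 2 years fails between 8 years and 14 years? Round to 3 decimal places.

This is the probability of reaching 8 but not 14, conditional on being operational at 2: (R(8) − R(14)) / R(2).
= (6,006 − 4,297) / 7,664 = 1,709 / 7,664 = 0.222991.

0.223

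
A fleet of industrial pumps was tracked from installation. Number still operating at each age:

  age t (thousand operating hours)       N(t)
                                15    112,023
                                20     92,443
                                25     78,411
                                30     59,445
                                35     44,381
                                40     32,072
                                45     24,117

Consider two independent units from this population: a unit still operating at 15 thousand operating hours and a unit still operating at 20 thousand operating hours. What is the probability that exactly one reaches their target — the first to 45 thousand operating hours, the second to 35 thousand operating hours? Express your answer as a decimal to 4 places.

p₁ = N(45)/N(15) = 24,117/112,023 = 0.215286; p₂ = N(35)/N(20) = 44,381/92,443 = 0.480090.
P(exactly one) = p₁(1−p₂) + (1−p₁)p₂ = 0.111929 + 0.376733 = 0.488663.

0.4887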